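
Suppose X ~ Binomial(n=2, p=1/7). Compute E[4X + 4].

For X ~ Binomial(n=2, p=1/7):
E[X] = \frac{2}{7}
E[4X + 4] = 4 × E[X] + 4 = \frac{36}{7}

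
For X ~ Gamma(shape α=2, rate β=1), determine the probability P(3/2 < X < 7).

P(3/2 < X < 7) = ∫_{3/2}^{7} f(x) dx
where f(x) = x e^{- x}
= - \frac{8}{e^{7}} + \frac{5}{2 e^{\frac{3}{2}}}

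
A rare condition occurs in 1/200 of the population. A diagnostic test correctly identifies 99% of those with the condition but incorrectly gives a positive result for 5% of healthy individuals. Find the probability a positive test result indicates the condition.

Let D = the rare event, + = positive/flagged.
P(D) = 1/200
P(+|D) = 99/100
P(+|D') = 5/100 = 1/20
P(+) = P(+|D)P(D) + P(+|D')P(D')
     = \frac{99}{100} × \frac{1}{200} + \frac{1}{20} × \frac{199}{200}
     = \frac{547}{10000}
P(D|+) = P(+|D)P(D)/P(+) = \frac{99}{1094}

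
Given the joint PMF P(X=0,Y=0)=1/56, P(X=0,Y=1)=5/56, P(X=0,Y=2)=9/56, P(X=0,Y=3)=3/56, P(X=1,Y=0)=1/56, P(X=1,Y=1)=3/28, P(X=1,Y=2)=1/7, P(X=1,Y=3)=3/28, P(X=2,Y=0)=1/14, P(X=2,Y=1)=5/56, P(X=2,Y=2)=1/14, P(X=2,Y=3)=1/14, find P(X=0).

P(X=0) = P(X=0,Y=0) + P(X=0,Y=1) + P(X=0,Y=2) + P(X=0,Y=3)
= 1/56 + 5/56 + 9/56 + 3/56
= 9/28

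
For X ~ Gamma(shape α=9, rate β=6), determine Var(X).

For X ~ Gamma(shape α=9, rate β=6):
Var(X) = \frac{1}{4}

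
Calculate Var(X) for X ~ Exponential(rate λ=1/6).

For X ~ Exponential(rate λ=1/6):
Var(X) = 36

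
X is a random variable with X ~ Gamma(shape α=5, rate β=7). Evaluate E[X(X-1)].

E[X(X-1)] = E[X² - X] = E[X²] - E[X]
E[X] = \frac{5}{7}
E[X²] = Var(X) + (E[X])² = \frac{5}{49} + (\frac{5}{7})² = \frac{30}{49}
E[X(X-1)] = \frac{30}{49} - \frac{5}{7} = - \frac{5}{49}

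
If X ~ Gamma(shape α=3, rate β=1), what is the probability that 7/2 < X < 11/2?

P(7/2 < X < 11/2) = ∫_{7/2}^{11/2} f(x) dx
where f(x) = \frac{x^{2} e^{- x}}{2}
= \frac{-173 + 85 e^{2}}{8 e^{\frac{11}{2}}}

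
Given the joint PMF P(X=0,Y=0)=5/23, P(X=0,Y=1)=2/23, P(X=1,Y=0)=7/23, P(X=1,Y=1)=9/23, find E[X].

First find marginal of X:
P(X=0) = 7/23
P(X=1) = 16/23
E[X] = 0 × 7/23 + 1 × 16/23 = 16/23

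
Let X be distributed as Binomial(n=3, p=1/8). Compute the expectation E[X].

For X ~ Binomial(n=3, p=1/8), the expected value is:
E[X] = \frac{3}{8}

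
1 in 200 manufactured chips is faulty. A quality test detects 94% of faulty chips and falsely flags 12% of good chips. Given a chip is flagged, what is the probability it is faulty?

Let D = the rare event, + = positive/flagged.
P(D) = 1/200
P(+|D) = 94/100 = 47/50
P(+|D') = 12/100 = 3/25
P(+) = P(+|D)P(D) + P(+|D')P(D')
     = \frac{47}{50} × \frac{1}{200} + \frac{3}{25} × \frac{199}{200}
     = \frac{1241}{10000}
P(D|+) = P(+|D)P(D)/P(+) = \frac{47}{1241}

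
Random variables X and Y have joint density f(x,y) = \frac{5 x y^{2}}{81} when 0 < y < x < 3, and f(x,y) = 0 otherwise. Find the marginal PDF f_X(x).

f_X(x) = ∫_0^x \frac{5 x y^{2}}{81} dy = \frac{5 x^{4}}{243}
for 0 < x < 3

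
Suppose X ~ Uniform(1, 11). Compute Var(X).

For X ~ Uniform(1, 11):
Var(X) = \frac{25}{3}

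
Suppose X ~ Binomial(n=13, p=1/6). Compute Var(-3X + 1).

For X ~ Binomial(n=13, p=1/6):
Var(X) = \frac{65}{36}
Var(-3X + 1) = (-3)² × Var(X) = 9 × \frac{65}{36} = \frac{65}{4}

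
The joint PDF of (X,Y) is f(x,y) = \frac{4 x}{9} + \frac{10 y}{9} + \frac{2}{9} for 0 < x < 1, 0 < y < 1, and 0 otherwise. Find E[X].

E[X] = ∫_0^1 ∫_0^1 x × f(x,y) dy dx
= ∫_0^1 ∫_0^1 x × (\frac{4 x}{9} + \frac{10 y}{9} + \frac{2}{9}) dy dx
= \frac{29}{54}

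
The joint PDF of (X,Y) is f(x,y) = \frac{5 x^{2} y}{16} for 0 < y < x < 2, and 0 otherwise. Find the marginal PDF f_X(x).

f_X(x) = ∫_0^x \frac{5 x^{2} y}{16} dy = \frac{5 x^{4}}{32}
for 0 < x < 2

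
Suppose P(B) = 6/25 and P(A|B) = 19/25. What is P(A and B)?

By definition, P(A|B) = P(A ∩ B) / P(B)
So P(A ∩ B) = P(A|B) × P(B)
= 19/25 × 6/25
= 114/625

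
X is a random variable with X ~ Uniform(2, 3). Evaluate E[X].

For X ~ Uniform(2, 3), the expected value is:
E[X] = \frac{5}{2}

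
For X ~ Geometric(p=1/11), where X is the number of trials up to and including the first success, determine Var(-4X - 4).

For X ~ Geometric(p=1/11), where X is the number of trials up to and including the first success:
Var(X) = 110
Var(-4X - 4) = (-4)² × Var(X) = 16 × 110 = 1760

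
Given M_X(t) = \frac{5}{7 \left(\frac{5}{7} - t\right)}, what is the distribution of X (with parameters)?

The MGF M(t) = \frac{5}{7 \left(\frac{5}{7} - t\right)} is the standard form for the Exponential distribution.
Comparing with the known MGF formula identifies: Exponential(rate λ=5/7)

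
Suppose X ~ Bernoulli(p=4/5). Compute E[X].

For X ~ Bernoulli(p=4/5), the expected value is:
E[X] = \frac{4}{5}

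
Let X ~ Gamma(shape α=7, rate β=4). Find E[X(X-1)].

E[X(X-1)] = E[X² - X] = E[X²] - E[X]
E[X] = \frac{7}{4}
E[X²] = Var(X) + (E[X])² = \frac{7}{16} + (\frac{7}{4})² = \frac{7}{2}
E[X(X-1)] = \frac{7}{2} - \frac{7}{4} = \frac{7}{4}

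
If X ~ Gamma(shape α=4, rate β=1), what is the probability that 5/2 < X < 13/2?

P(5/2 < X < 13/2) = ∫_{5/2}^{13/2} f(x) dx
where f(x) = \frac{x^{3} e^{- x}}{6}
= \frac{-3571 + 443 e^{4}}{48 e^{\frac{13}{2}}}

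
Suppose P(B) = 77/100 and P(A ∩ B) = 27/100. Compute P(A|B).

P(A|B) = P(A ∩ B) / P(B)
= (27/100) / (77/100)
= 27/77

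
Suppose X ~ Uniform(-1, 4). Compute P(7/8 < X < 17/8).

P(7/8 < X < 17/8) = ∫_{7/8}^{17/8} f(x) dx
where f(x) = \frac{1}{5}
= \frac{1}{4}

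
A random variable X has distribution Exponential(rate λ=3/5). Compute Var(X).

For X ~ Exponential(rate λ=3/5):
Var(X) = \frac{25}{9}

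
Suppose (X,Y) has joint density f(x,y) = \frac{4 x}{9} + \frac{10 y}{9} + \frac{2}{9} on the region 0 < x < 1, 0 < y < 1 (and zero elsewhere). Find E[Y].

E[Y] = ∫_0^1 ∫_0^1 y × f(x,y) dx dy
= \frac{16}{27}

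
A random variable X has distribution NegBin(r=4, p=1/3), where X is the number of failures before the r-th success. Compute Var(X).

For X ~ NegBin(r=4, p=1/3), where X is the number of failures before the r-th success:
Var(X) = 24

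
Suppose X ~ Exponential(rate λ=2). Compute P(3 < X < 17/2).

P(3 < X < 17/2) = ∫_{3}^{17/2} f(x) dx
where f(x) = 2 e^{- 2 x}
= - \frac{1 - e^{11}}{e^{17}}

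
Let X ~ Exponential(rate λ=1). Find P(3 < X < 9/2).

P(3 < X < 9/2) = ∫_{3}^{9/2} f(x) dx
where f(x) = e^{- x}
= - \frac{1}{e^{\frac{9}{2}}} + e^{-3}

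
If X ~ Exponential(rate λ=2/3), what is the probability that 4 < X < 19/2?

P(4 < X < 19/2) = ∫_{4}^{19/2} f(x) dx
where f(x) = \frac{2 e^{- \frac{2 x}{3}}}{3}
= - \frac{1 - e^{\frac{11}{3}}}{e^{\frac{19}{3}}}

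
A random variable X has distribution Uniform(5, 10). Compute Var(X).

For X ~ Uniform(5, 10):
Var(X) = \frac{25}{12}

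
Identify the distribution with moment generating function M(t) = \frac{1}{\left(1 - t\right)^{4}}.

The MGF M(t) = \frac{1}{\left(1 - t\right)^{4}} is the standard form for the Gamma distribution.
Comparing with the known MGF formula identifies: Gamma(shape α=4, rate β=1)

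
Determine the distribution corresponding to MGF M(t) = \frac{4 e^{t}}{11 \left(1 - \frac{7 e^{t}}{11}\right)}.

The MGF M(t) = \frac{4 e^{t}}{11 \left(1 - \frac{7 e^{t}}{11}\right)} is the standard form for the Geometric distribution.
Comparing with the known MGF formula identifies: Geometric(p=4/11), X = trial number of first success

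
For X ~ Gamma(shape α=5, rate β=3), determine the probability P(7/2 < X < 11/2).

P(7/2 < X < 11/2) = ∫_{7/2}^{11/2} f(x) dx
where f(x) = \frac{81 x^{4} e^{- 3 x}}{8}
= \frac{-510803 + 98051 e^{6}}{128 e^{\frac{33}{2}}}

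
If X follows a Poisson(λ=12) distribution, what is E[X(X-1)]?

E[X(X-1)] = E[X² - X] = E[X²] - E[X]
E[X] = 12
E[X²] = Var(X) + (E[X])² = 12 + (12)² = 156
E[X(X-1)] = 156 - 12 = 144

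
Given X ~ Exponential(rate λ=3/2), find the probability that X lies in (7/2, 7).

P(7/2 < X < 7) = ∫_{7/2}^{7} f(x) dx
where f(x) = \frac{3 e^{- \frac{3 x}{2}}}{2}
= - \frac{1}{e^{\frac{21}{2}}} + e^{- \frac{21}{4}}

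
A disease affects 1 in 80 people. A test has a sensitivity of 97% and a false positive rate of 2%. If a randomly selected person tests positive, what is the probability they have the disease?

Let D = the rare event, + = positive/flagged.
P(D) = 1/80
P(+|D) = 97/100
P(+|D') = 2/100 = 1/50
P(+) = P(+|D)P(D) + P(+|D')P(D')
     = \frac{97}{100} × \frac{1}{80} + \frac{1}{50} × \frac{79}{80}
     = \frac{51}{1600}
P(D|+) = P(+|D)P(D)/P(+) = \frac{97}{255}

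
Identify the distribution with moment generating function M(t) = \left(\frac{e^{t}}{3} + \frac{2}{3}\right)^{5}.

The MGF M(t) = \left(\frac{e^{t}}{3} + \frac{2}{3}\right)^{5} is the standard form for the Binomial distribution.
Comparing with the known MGF formula identifies: Binomial(n=5, p=1/3)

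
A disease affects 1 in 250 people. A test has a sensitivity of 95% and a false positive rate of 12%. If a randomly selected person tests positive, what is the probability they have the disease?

Let D = the rare event, + = positive/flagged.
P(D) = 1/250
P(+|D) = 95/100 = 19/20
P(+|D') = 12/100 = 3/25
P(+) = P(+|D)P(D) + P(+|D')P(D')
     = \frac{19}{20} × \frac{1}{250} + \frac{3}{25} × \frac{249}{250}
     = \frac{3083}{25000}
P(D|+) = P(+|D)P(D)/P(+) = \frac{95}{3083}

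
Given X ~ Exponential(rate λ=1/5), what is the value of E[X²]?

Using the identity E[X²] = Var(X) + (E[X])²:
E[X] = 5
Var(X) = 25
E[X²] = 25 + (5)²
= 50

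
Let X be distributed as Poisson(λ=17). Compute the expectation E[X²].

Using the identity E[X²] = Var(X) + (E[X])²:
E[X] = 17
Var(X) = 17
E[X²] = 17 + (17)²
= 306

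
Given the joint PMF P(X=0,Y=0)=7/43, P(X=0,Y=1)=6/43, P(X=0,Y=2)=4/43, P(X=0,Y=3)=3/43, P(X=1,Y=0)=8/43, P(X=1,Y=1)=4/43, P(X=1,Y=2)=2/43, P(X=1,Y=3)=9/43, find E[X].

First find marginal of X:
P(X=0) = 20/43
P(X=1) = 23/43
E[X] = 0 × 20/43 + 1 × 23/43 = 23/43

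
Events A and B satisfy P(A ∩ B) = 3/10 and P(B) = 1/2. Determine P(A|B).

P(A|B) = P(A ∩ B) / P(B)
= (3/10) / (1/2)
= 3/5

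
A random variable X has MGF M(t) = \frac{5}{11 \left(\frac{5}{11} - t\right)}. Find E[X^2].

To find E[X^2], compute M^(2)(0):
M^(1)(t) = \frac{5}{11 \left(\frac{5}{11} - t\right)^{2}}
M^(2)(t) = \frac{10}{11 \left(\frac{5}{11} - t\right)^{3}}
M^(2)(0) = \frac{242}{25}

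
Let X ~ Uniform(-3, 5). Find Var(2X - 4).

For X ~ Uniform(-3, 5):
Var(X) = \frac{16}{3}
Var(2X - 4) = (2)² × Var(X) = 4 × \frac{16}{3} = \frac{64}{3}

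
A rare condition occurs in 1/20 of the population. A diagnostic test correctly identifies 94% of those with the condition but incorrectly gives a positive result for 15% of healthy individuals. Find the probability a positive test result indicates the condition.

Let D = the rare event, + = positive/flagged.
P(D) = 1/20
P(+|D) = 94/100 = 47/50
P(+|D') = 15/100 = 3/20
P(+) = P(+|D)P(D) + P(+|D')P(D')
     = \frac{47}{50} × \frac{1}{20} + \frac{3}{20} × \frac{19}{20}
     = \frac{379}{2000}
P(D|+) = P(+|D)P(D)/P(+) = \frac{94}{379}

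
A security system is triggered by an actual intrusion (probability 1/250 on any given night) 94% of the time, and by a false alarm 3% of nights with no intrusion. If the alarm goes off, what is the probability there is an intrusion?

Let D = the rare event, + = positive/flagged.
P(D) = 1/250
P(+|D) = 94/100 = 47/50
P(+|D') = 3/100
P(+) = P(+|D)P(D) + P(+|D')P(D')
     = \frac{47}{50} × \frac{1}{250} + \frac{3}{100} × \frac{249}{250}
     = \frac{841}{25000}
P(D|+) = P(+|D)P(D)/P(+) = \frac{94}{841}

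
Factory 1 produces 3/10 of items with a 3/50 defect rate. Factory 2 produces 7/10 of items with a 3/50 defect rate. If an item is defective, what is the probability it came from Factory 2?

Using Bayes' theorem:
P(F1) = 3/10, P(D|F1) = 3/50
P(F2) = 7/10, P(D|F2) = 3/50
P(D) = P(D|F1)P(F1) + P(D|F2)P(F2)
     = \frac{3}{50}
P(F2|D) = P(D|F2)P(F2) / P(D)
= \frac{7}{10}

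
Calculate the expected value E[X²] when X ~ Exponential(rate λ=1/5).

Using the identity E[X²] = Var(X) + (E[X])²:
E[X] = 5
Var(X) = 25
E[X²] = 25 + (5)²
= 50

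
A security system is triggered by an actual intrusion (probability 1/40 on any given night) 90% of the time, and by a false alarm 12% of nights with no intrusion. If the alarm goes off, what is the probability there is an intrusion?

Let D = the rare event, + = positive/flagged.
P(D) = 1/40
P(+|D) = 90/100 = 9/10
P(+|D') = 12/100 = 3/25
P(+) = P(+|D)P(D) + P(+|D')P(D')
     = \frac{9}{10} × \frac{1}{40} + \frac{3}{25} × \frac{39}{40}
     = \frac{279}{2000}
P(D|+) = P(+|D)P(D)/P(+) = \frac{5}{31}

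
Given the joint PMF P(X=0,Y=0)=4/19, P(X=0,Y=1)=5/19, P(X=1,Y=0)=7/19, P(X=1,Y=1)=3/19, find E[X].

First find marginal of X:
P(X=0) = 9/19
P(X=1) = 10/19
E[X] = 0 × 9/19 + 1 × 10/19 = 10/19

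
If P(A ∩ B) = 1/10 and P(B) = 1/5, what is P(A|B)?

P(A|B) = P(A ∩ B) / P(B)
= (1/10) / (1/5)
= 1/2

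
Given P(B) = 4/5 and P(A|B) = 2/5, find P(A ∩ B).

By definition, P(A|B) = P(A ∩ B) / P(B)
So P(A ∩ B) = P(A|B) × P(B)
= 2/5 × 4/5
= 8/25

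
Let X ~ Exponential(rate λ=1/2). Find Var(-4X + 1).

For X ~ Exponential(rate λ=1/2):
Var(X) = 4
Var(-4X + 1) = (-4)² × Var(X) = 16 × 4 = 64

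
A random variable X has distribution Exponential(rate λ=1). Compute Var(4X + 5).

For X ~ Exponential(rate λ=1):
Var(X) = 1
Var(4X + 5) = (4)² × Var(X) = 16 × 1 = 16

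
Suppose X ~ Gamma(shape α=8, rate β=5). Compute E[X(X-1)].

E[X(X-1)] = E[X² - X] = E[X²] - E[X]
E[X] = \frac{8}{5}
E[X²] = Var(X) + (E[X])² = \frac{8}{25} + (\frac{8}{5})² = \frac{72}{25}
E[X(X-1)] = \frac{72}{25} - \frac{8}{5} = \frac{32}{25}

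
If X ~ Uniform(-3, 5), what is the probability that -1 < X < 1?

P(-1 < X < 1) = ∫_{-1}^{1} f(x) dx
where f(x) = \frac{1}{8}
= \frac{1}{4}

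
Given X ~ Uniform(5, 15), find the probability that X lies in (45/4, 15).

P(45/4 < X < 15) = ∫_{45/4}^{15} f(x) dx
where f(x) = \frac{1}{10}
= \frac{3}{8}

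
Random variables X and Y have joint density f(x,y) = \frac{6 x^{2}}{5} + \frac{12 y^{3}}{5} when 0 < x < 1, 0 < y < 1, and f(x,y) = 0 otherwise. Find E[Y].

E[Y] = ∫_0^1 ∫_0^1 y × f(x,y) dx dy
= \frac{17}{25}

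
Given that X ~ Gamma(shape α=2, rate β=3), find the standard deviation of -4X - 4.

For X ~ Gamma(shape α=2, rate β=3):
Var(X) = \frac{2}{9}
SD(X) = √(Var(X)) = √(\frac{2}{9}) = \frac{\sqrt{2}}{3}
SD(-4X - 4) = |-4| × SD(X) = 4 × \frac{\sqrt{2}}{3} = \frac{4 \sqrt{2}}{3}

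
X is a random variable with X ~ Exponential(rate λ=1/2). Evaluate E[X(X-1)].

E[X(X-1)] = E[X² - X] = E[X²] - E[X]
E[X] = 2
E[X²] = Var(X) + (E[X])² = 4 + (2)² = 8
E[X(X-1)] = 8 - 2 = 6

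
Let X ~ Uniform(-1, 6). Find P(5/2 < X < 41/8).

P(5/2 < X < 41/8) = ∫_{5/2}^{41/8} f(x) dx
where f(x) = \frac{1}{7}
= \frac{3}{8}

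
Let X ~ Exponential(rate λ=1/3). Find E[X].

For X ~ Exponential(rate λ=1/3), the expected value is:
E[X] = 3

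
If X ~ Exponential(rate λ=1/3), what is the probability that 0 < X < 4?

P(0 < X < 4) = ∫_{0}^{4} f(x) dx
where f(x) = \frac{e^{- \frac{x}{3}}}{3}
= 1 - e^{- \frac{4}{3}}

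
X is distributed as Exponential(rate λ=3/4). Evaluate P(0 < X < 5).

P(0 < X < 5) = ∫_{0}^{5} f(x) dx
where f(x) = \frac{3 e^{- \frac{3 x}{4}}}{4}
= 1 - e^{- \frac{15}{4}}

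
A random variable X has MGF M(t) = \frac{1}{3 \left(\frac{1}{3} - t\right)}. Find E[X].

To find E[X], compute M^(1)(0):
M^(1)(t) = \frac{1}{3 \left(\frac{1}{3} - t\right)^{2}}
M^(1)(0) = 3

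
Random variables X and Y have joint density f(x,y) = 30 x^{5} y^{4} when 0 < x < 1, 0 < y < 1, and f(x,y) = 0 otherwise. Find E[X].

E[X] = ∫_0^1 ∫_0^1 x × f(x,y) dy dx
= ∫_0^1 ∫_0^1 x × (30 x^{5} y^{4}) dy dx
= \frac{6}{7}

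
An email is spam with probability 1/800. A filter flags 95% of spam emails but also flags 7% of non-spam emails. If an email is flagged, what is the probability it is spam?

Let D = the rare event, + = positive/flagged.
P(D) = 1/800
P(+|D) = 95/100 = 19/20
P(+|D') = 7/100
P(+) = P(+|D)P(D) + P(+|D')P(D')
     = \frac{19}{20} × \frac{1}{800} + \frac{7}{100} × \frac{799}{800}
     = \frac{711}{10000}
P(D|+) = P(+|D)P(D)/P(+) = \frac{95}{5688}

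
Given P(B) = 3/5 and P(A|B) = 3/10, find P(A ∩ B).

By definition, P(A|B) = P(A ∩ B) / P(B)
So P(A ∩ B) = P(A|B) × P(B)
= 3/10 × 3/5
= 9/50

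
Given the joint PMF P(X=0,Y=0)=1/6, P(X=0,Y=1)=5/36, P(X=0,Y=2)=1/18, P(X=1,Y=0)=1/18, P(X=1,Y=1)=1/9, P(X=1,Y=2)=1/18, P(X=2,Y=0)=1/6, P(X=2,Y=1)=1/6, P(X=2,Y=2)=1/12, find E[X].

First find marginal of X:
P(X=0) = 13/36
P(X=1) = 2/9
P(X=2) = 5/12
E[X] = 0 × 13/36 + 1 × 2/9 + 2 × 5/12 = 19/18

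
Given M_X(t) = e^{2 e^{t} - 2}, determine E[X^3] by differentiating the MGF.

To find E[X^3], compute M^(3)(0):
M^(1)(t) = 2 e^{t} e^{2 e^{t} - 2}
M^(2)(t) = 4 e^{2 t} e^{2 e^{t} - 2} + 2 e^{t} e^{2 e^{t} - 2}
M^(3)(t) = 8 e^{3 t} e^{2 e^{t} - 2} + 12 e^{2 t} e^{2 e^{t} - 2} + 2 e^{t} e^{2 e^{t} - 2}
M^(3)(0) = 22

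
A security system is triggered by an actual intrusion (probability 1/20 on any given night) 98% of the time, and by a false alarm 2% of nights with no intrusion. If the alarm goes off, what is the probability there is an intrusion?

Let D = the rare event, + = positive/flagged.
P(D) = 1/20
P(+|D) = 98/100 = 49/50
P(+|D') = 2/100 = 1/50
P(+) = P(+|D)P(D) + P(+|D')P(D')
     = \frac{49}{50} × \frac{1}{20} + \frac{1}{50} × \frac{19}{20}
     = \frac{17}{250}
P(D|+) = P(+|D)P(D)/P(+) = \frac{49}{68}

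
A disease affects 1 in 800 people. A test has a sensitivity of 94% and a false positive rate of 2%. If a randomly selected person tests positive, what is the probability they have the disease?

Let D = the rare event, + = positive/flagged.
P(D) = 1/800
P(+|D) = 94/100 = 47/50
P(+|D') = 2/100 = 1/50
P(+) = P(+|D)P(D) + P(+|D')P(D')
     = \frac{47}{50} × \frac{1}{800} + \frac{1}{50} × \frac{799}{800}
     = \frac{423}{20000}
P(D|+) = P(+|D)P(D)/P(+) = \frac{1}{18}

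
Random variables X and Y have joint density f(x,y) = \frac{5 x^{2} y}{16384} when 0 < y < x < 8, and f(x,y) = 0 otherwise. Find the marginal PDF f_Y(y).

f_Y(y) = ∫_y^8 \frac{5 x^{2} y}{16384} dx = \frac{5 y \left(512 - y^{3}\right)}{49152}
for 0 < y < 8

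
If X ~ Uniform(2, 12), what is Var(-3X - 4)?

For X ~ Uniform(2, 12):
Var(X) = \frac{25}{3}
Var(-3X - 4) = (-3)² × Var(X) = 9 × \frac{25}{3} = 75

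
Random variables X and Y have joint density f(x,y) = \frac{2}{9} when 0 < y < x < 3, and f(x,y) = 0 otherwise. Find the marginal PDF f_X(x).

f_X(x) = ∫_0^x \frac{2}{9} dy = \frac{2 x}{9}
for 0 < x < 3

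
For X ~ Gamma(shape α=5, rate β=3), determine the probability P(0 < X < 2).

P(0 < X < 2) = ∫_{0}^{2} f(x) dx
where f(x) = \frac{81 x^{4} e^{- 3 x}}{8}
= 1 - \frac{115}{e^{6}}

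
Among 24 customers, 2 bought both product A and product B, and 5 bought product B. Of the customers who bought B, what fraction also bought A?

P(A ∩ B) = 2/24 = 1/12
P(B) = 5/24
P(A|B) = P(A ∩ B) / P(B) = (1/12) / (5/24) = 2/5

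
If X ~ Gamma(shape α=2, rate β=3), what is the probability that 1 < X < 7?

P(1 < X < 7) = ∫_{1}^{7} f(x) dx
where f(x) = 9 x e^{- 3 x}
= \frac{2 \left(-11 + 2 e^{18}\right)}{e^{21}}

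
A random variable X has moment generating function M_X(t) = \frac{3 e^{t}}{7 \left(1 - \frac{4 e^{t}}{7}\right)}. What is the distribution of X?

The MGF M(t) = \frac{3 e^{t}}{7 \left(1 - \frac{4 e^{t}}{7}\right)} is the standard form for the Geometric distribution.
Comparing with the known MGF formula identifies: Geometric(p=3/7), X = trial number of first success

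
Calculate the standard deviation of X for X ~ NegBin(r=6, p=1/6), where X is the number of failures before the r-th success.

For X ~ NegBin(r=6, p=1/6), where X is the number of failures before the r-th success:
Var(X) = 180
SD(X) = √(Var(X)) = √(180) = 6 \sqrt{5}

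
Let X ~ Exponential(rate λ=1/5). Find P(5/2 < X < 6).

P(5/2 < X < 6) = ∫_{5/2}^{6} f(x) dx
where f(x) = \frac{e^{- \frac{x}{5}}}{5}
= - \frac{1}{e^{\frac{6}{5}}} + e^{- \frac{1}{2}}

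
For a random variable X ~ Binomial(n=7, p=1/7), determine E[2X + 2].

For X ~ Binomial(n=7, p=1/7):
E[X] = 1
E[2X + 2] = 2 × E[X] + 2 = 4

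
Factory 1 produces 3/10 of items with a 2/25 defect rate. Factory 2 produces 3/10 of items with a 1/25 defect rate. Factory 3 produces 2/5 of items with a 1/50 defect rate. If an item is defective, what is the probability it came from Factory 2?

Using Bayes' theorem:
P(F1) = 3/10, P(D|F1) = 2/25
P(F2) = 3/10, P(D|F2) = 1/25
P(F3) = 2/5, P(D|F3) = 1/50
P(D) = P(D|F1)P(F1) + P(D|F2)P(F2) + P(D|F3)P(F3)
     = \frac{11}{250}
P(F2|D) = P(D|F2)P(F2) / P(D)
= \frac{3}{11}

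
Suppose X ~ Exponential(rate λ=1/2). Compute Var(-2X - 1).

For X ~ Exponential(rate λ=1/2):
Var(X) = 4
Var(-2X - 1) = (-2)² × Var(X) = 4 × 4 = 16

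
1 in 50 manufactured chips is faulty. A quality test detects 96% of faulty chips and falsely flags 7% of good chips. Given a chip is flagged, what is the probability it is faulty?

Let D = the rare event, + = positive/flagged.
P(D) = 1/50
P(+|D) = 96/100 = 24/25
P(+|D') = 7/100
P(+) = P(+|D)P(D) + P(+|D')P(D')
     = \frac{24}{25} × \frac{1}{50} + \frac{7}{100} × \frac{49}{50}
     = \frac{439}{5000}
P(D|+) = P(+|D)P(D)/P(+) = \frac{96}{439}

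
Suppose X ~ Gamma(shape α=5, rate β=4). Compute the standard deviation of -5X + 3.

For X ~ Gamma(shape α=5, rate β=4):
Var(X) = \frac{5}{16}
SD(X) = √(Var(X)) = √(\frac{5}{16}) = \frac{\sqrt{5}}{4}
SD(-5X + 3) = |-5| × SD(X) = 5 × \frac{\sqrt{5}}{4} = \frac{5 \sqrt{5}}{4}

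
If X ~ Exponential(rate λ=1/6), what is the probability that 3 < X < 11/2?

P(3 < X < 11/2) = ∫_{3}^{11/2} f(x) dx
where f(x) = \frac{e^{- \frac{x}{6}}}{6}
= - \frac{1}{e^{\frac{11}{12}}} + e^{- \frac{1}{2}}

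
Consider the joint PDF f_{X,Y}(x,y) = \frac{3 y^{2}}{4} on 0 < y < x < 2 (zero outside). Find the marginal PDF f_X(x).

f_X(x) = ∫_0^x \frac{3 y^{2}}{4} dy = \frac{x^{3}}{4}
for 0 < x < 2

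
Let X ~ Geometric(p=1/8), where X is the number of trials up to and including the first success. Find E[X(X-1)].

E[X(X-1)] = E[X² - X] = E[X²] - E[X]
E[X] = 8
E[X²] = Var(X) + (E[X])² = 56 + (8)² = 120
E[X(X-1)] = 120 - 8 = 112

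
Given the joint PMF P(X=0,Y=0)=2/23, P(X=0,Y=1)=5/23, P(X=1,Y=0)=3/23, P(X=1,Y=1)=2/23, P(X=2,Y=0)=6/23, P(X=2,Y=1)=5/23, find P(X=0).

P(X=0) = P(X=0,Y=0) + P(X=0,Y=1)
= 2/23 + 5/23
= 7/23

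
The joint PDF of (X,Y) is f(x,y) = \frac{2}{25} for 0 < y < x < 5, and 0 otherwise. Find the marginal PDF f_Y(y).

f_Y(y) = ∫_y^5 \frac{2}{25} dx = \frac{2}{5} - \frac{2 y}{25}
for 0 < y < 5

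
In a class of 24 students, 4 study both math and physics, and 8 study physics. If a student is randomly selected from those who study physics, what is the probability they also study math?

P(A ∩ B) = 4/24 = 1/6
P(B) = 8/24 = 1/3
P(A|B) = P(A ∩ B) / P(B) = (1/6) / (1/3) = 1/2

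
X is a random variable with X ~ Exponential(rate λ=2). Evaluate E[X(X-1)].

E[X(X-1)] = E[X² - X] = E[X²] - E[X]
E[X] = \frac{1}{2}
E[X²] = Var(X) + (E[X])² = \frac{1}{4} + (\frac{1}{2})² = \frac{1}{2}
E[X(X-1)] = \frac{1}{2} - \frac{1}{2} = 0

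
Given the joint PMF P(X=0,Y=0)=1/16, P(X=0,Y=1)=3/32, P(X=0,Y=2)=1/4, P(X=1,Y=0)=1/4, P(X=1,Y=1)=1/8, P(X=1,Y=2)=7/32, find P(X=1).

P(X=1) = P(X=1,Y=0) + P(X=1,Y=1) + P(X=1,Y=2)
= 1/4 + 1/8 + 7/32
= 19/32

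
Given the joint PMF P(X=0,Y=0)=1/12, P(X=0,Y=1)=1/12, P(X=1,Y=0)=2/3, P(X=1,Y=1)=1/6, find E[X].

First find marginal of X:
P(X=0) = 1/6
P(X=1) = 5/6
E[X] = 0 × 1/6 + 1 × 5/6 = 5/6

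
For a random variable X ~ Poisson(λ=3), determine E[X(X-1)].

E[X(X-1)] = E[X² - X] = E[X²] - E[X]
E[X] = 3
E[X²] = Var(X) + (E[X])² = 3 + (3)² = 12
E[X(X-1)] = 12 - 3 = 9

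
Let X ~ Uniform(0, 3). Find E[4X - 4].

For X ~ Uniform(0, 3):
E[X] = \frac{3}{2}
E[4X - 4] = 4 × E[X] - 4 = 2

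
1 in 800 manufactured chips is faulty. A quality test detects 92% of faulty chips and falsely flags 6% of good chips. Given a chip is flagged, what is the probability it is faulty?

Let D = the rare event, + = positive/flagged.
P(D) = 1/800
P(+|D) = 92/100 = 23/25
P(+|D') = 6/100 = 3/50
P(+) = P(+|D)P(D) + P(+|D')P(D')
     = \frac{23}{25} × \frac{1}{800} + \frac{3}{50} × \frac{799}{800}
     = \frac{2443}{40000}
P(D|+) = P(+|D)P(D)/P(+) = \frac{46}{2443}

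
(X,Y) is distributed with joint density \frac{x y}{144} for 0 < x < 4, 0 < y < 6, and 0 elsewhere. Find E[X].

f_X(x) = ∫_0^6 \frac{x y}{144} dy = \frac{x}{8}
E[X] = ∫_0^4 x × (\frac{x}{8}) dx = \frac{8}{3}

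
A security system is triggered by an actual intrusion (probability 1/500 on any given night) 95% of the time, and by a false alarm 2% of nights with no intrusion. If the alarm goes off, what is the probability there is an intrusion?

Let D = the rare event, + = positive/flagged.
P(D) = 1/500
P(+|D) = 95/100 = 19/20
P(+|D') = 2/100 = 1/50
P(+) = P(+|D)P(D) + P(+|D')P(D')
     = \frac{19}{20} × \frac{1}{500} + \frac{1}{50} × \frac{499}{500}
     = \frac{1093}{50000}
P(D|+) = P(+|D)P(D)/P(+) = \frac{95}{1093}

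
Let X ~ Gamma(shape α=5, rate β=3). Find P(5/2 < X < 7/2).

P(5/2 < X < 7/2) = ∫_{5/2}^{7/2} f(x) dx
where f(x) = \frac{81 x^{4} e^{- 3 x}}{8}
= \frac{-98051 + 30563 e^{3}}{128 e^{\frac{21}{2}}}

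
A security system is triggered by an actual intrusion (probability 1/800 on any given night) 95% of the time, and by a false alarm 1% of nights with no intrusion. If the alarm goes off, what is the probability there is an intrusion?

Let D = the rare event, + = positive/flagged.
P(D) = 1/800
P(+|D) = 95/100 = 19/20
P(+|D') = 1/100
P(+) = P(+|D)P(D) + P(+|D')P(D')
     = \frac{19}{20} × \frac{1}{800} + \frac{1}{100} × \frac{799}{800}
     = \frac{447}{40000}
P(D|+) = P(+|D)P(D)/P(+) = \frac{95}{894}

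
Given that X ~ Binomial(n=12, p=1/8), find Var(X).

For X ~ Binomial(n=12, p=1/8):
Var(X) = \frac{21}{16}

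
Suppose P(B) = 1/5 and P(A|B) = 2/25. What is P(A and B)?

By definition, P(A|B) = P(A ∩ B) / P(B)
So P(A ∩ B) = P(A|B) × P(B)
= 2/25 × 1/5
= 2/125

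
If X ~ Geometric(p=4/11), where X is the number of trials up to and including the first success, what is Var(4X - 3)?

For X ~ Geometric(p=4/11), where X is the number of trials up to and including the first success:
Var(X) = \frac{77}{16}
Var(4X - 3) = (4)² × Var(X) = 16 × \frac{77}{16} = 77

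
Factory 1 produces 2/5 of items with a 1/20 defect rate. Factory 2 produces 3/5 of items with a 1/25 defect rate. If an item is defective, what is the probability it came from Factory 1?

Using Bayes' theorem:
P(F1) = 2/5, P(D|F1) = 1/20
P(F2) = 3/5, P(D|F2) = 1/25
P(D) = P(D|F1)P(F1) + P(D|F2)P(F2)
     = \frac{11}{250}
P(F1|D) = P(D|F1)P(F1) / P(D)
= \frac{5}{11}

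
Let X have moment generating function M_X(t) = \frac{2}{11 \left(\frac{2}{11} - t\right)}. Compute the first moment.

To find E[X], compute M^(1)(0):
M^(1)(t) = \frac{2}{11 \left(\frac{2}{11} - t\right)^{2}}
M^(1)(0) = \frac{11}{2}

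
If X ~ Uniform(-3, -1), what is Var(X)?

For X ~ Uniform(-3, -1):
Var(X) = \frac{1}{3}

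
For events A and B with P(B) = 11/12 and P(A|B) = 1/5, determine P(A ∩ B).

By definition, P(A|B) = P(A ∩ B) / P(B)
So P(A ∩ B) = P(A|B) × P(B)
= 1/5 × 11/12
= 11/60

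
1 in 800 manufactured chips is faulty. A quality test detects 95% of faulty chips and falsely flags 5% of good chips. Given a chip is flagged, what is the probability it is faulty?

Let D = the rare event, + = positive/flagged.
P(D) = 1/800
P(+|D) = 95/100 = 19/20
P(+|D') = 5/100 = 1/20
P(+) = P(+|D)P(D) + P(+|D')P(D')
     = \frac{19}{20} × \frac{1}{800} + \frac{1}{20} × \frac{799}{800}
     = \frac{409}{8000}
P(D|+) = P(+|D)P(D)/P(+) = \frac{19}{818}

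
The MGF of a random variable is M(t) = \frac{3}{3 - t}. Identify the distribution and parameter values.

The MGF M(t) = \frac{3}{3 - t} is the standard form for the Exponential distribution.
Comparing with the known MGF formula identifies: Exponential(rate λ=3)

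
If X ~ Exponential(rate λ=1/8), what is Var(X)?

For X ~ Exponential(rate λ=1/8):
Var(X) = 64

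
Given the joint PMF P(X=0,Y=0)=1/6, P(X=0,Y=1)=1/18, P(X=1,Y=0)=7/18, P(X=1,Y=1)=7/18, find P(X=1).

P(X=1) = P(X=1,Y=0) + P(X=1,Y=1)
= 7/18 + 7/18
= 7/9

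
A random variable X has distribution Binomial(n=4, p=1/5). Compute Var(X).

For X ~ Binomial(n=4, p=1/5):
Var(X) = \frac{16}{25}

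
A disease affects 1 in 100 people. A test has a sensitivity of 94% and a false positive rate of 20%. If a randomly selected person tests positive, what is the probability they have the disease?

Let D = the rare event, + = positive/flagged.
P(D) = 1/100
P(+|D) = 94/100 = 47/50
P(+|D') = 20/100 = 1/5
P(+) = P(+|D)P(D) + P(+|D')P(D')
     = \frac{47}{50} × \frac{1}{100} + \frac{1}{5} × \frac{99}{100}
     = \frac{1037}{5000}
P(D|+) = P(+|D)P(D)/P(+) = \frac{47}{1037}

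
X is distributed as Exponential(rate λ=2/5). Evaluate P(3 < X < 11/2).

P(3 < X < 11/2) = ∫_{3}^{11/2} f(x) dx
where f(x) = \frac{2 e^{- \frac{2 x}{5}}}{5}
= - \frac{1 - e}{e^{\frac{11}{5}}}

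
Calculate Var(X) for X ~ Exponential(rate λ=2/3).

For X ~ Exponential(rate λ=2/3):
Var(X) = \frac{9}{4}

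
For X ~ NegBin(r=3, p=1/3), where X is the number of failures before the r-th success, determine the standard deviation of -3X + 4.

For X ~ NegBin(r=3, p=1/3), where X is the number of failures before the r-th success:
Var(X) = 18
SD(X) = √(Var(X)) = √(18) = 3 \sqrt{2}
SD(-3X + 4) = |-3| × SD(X) = 3 × 3 \sqrt{2} = 9 \sqrt{2}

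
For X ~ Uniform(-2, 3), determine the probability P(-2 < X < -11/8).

P(-2 < X < -11/8) = ∫_{-2}^{-11/8} f(x) dx
where f(x) = \frac{1}{5}
= \frac{1}{8}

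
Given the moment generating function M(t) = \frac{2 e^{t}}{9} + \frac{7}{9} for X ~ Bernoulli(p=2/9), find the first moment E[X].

To find E[X], compute M^(1)(0):
M^(1)(t) = \frac{2 e^{t}}{9}
M^(1)(0) = \frac{2}{9}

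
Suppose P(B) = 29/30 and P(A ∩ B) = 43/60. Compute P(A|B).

P(A|B) = P(A ∩ B) / P(B)
= (43/60) / (29/30)
= 43/58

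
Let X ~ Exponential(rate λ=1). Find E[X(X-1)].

E[X(X-1)] = E[X² - X] = E[X²] - E[X]
E[X] = 1
E[X²] = Var(X) + (E[X])² = 1 + (1)² = 2
E[X(X-1)] = 2 - 1 = 1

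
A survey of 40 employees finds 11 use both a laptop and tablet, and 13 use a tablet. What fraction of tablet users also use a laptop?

P(A ∩ B) = 11/40
P(B) = 13/40
P(A|B) = P(A ∩ B) / P(B) = (11/40) / (13/40) = 11/13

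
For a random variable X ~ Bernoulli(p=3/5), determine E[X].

For X ~ Bernoulli(p=3/5), the expected value is:
E[X] = \frac{3}{5}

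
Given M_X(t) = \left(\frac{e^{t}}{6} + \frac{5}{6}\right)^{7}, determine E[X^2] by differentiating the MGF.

To find E[X^2], compute M^(2)(0):
M^(1)(t) = \frac{7 \left(\frac{e^{t}}{6} + \frac{5}{6}\right)^{6} e^{t}}{6}
M^(2)(t) = \frac{7 \left(\frac{e^{t}}{6} + \frac{5}{6}\right)^{6} e^{t}}{6} + \frac{7 \left(\frac{e^{t}}{6} + \frac{5}{6}\right)^{5} e^{2 t}}{6}
M^(2)(0) = \frac{7}{3}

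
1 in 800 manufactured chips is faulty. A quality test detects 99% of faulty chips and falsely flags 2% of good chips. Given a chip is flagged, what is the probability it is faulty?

Let D = the rare event, + = positive/flagged.
P(D) = 1/800
P(+|D) = 99/100
P(+|D') = 2/100 = 1/50
P(+) = P(+|D)P(D) + P(+|D')P(D')
     = \frac{99}{100} × \frac{1}{800} + \frac{1}{50} × \frac{799}{800}
     = \frac{1697}{80000}
P(D|+) = P(+|D)P(D)/P(+) = \frac{99}{1697}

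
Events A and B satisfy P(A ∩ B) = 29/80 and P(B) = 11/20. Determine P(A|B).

P(A|B) = P(A ∩ B) / P(B)
= (29/80) / (11/20)
= 29/44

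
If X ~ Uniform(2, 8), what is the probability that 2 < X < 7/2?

P(2 < X < 7/2) = ∫_{2}^{7/2} f(x) dx
where f(x) = \frac{1}{6}
= \frac{1}{4}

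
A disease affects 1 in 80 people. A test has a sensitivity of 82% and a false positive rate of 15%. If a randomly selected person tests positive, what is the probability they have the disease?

Let D = the rare event, + = positive/flagged.
P(D) = 1/80
P(+|D) = 82/100 = 41/50
P(+|D') = 15/100 = 3/20
P(+) = P(+|D)P(D) + P(+|D')P(D')
     = \frac{41}{50} × \frac{1}{80} + \frac{3}{20} × \frac{79}{80}
     = \frac{1267}{8000}
P(D|+) = P(+|D)P(D)/P(+) = \frac{82}{1267}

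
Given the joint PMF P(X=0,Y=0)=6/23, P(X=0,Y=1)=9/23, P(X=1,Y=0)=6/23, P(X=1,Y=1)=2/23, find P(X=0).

P(X=0) = P(X=0,Y=0) + P(X=0,Y=1)
= 6/23 + 9/23
= 15/23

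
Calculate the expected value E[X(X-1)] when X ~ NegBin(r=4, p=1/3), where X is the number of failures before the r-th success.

E[X(X-1)] = E[X² - X] = E[X²] - E[X]
E[X] = 8
E[X²] = Var(X) + (E[X])² = 24 + (8)² = 88
E[X(X-1)] = 88 - 8 = 80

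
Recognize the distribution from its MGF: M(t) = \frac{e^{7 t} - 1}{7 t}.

The MGF M(t) = \frac{e^{7 t} - 1}{7 t} is the standard form for the Uniform distribution.
Comparing with the known MGF formula identifies: Uniform(0, 7)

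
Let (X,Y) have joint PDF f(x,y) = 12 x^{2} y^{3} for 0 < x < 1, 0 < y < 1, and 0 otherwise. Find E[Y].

E[Y] = ∫_0^1 ∫_0^1 y × f(x,y) dx dy
= \frac{4}{5}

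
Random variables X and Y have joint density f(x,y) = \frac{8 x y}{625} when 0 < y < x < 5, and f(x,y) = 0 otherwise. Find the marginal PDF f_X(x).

f_X(x) = ∫_0^x \frac{8 x y}{625} dy = \frac{4 x^{3}}{625}
for 0 < x < 5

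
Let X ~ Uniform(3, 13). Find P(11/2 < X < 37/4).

P(11/2 < X < 37/4) = ∫_{11/2}^{37/4} f(x) dx
where f(x) = \frac{1}{10}
= \frac{3}{8}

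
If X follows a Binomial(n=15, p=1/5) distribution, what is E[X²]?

Using the identity E[X²] = Var(X) + (E[X])²:
E[X] = 3
Var(X) = \frac{12}{5}
E[X²] = \frac{12}{5} + (3)²
= \frac{57}{5}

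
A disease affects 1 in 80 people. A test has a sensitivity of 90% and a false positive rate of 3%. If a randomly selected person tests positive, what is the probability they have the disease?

Let D = the rare event, + = positive/flagged.
P(D) = 1/80
P(+|D) = 90/100 = 9/10
P(+|D') = 3/100
P(+) = P(+|D)P(D) + P(+|D')P(D')
     = \frac{9}{10} × \frac{1}{80} + \frac{3}{100} × \frac{79}{80}
     = \frac{327}{8000}
P(D|+) = P(+|D)P(D)/P(+) = \frac{30}{109}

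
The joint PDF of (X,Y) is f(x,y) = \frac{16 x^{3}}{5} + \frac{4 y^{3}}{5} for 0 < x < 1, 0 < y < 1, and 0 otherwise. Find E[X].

E[X] = ∫_0^1 ∫_0^1 x × f(x,y) dy dx
= ∫_0^1 ∫_0^1 x × (\frac{16 x^{3}}{5} + \frac{4 y^{3}}{5}) dy dx
= \frac{37}{50}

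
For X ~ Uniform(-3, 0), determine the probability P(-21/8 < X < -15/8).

P(-21/8 < X < -15/8) = ∫_{-21/8}^{-15/8} f(x) dx
where f(x) = \frac{1}{3}
= \frac{1}{4}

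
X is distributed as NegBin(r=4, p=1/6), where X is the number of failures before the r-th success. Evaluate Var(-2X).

For X ~ NegBin(r=4, p=1/6), where X is the number of failures before the r-th success:
Var(X) = 120
Var(-2X) = (-2)² × Var(X) = 4 × 120 = 480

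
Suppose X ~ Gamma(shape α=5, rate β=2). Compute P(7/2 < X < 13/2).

P(7/2 < X < 13/2) = ∫_{7/2}^{13/2} f(x) dx
where f(x) = \frac{4 x^{4} e^{- 2 x}}{3}
= \frac{-39713 + 4553 e^{6}}{24 e^{13}}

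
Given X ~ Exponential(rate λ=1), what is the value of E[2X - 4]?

For X ~ Exponential(rate λ=1):
E[X] = 1
E[2X - 4] = 2 × E[X] - 4 = -2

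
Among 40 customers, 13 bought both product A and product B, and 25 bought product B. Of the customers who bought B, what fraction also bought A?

P(A ∩ B) = 13/40
P(B) = 25/40 = 5/8
P(A|B) = P(A ∩ B) / P(B) = (13/40) / (5/8) = 13/25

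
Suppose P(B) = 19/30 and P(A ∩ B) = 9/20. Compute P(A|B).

P(A|B) = P(A ∩ B) / P(B)
= (9/20) / (19/30)
= 27/38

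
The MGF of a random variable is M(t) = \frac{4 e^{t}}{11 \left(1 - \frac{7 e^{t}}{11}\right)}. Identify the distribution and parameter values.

The MGF M(t) = \frac{4 e^{t}}{11 \left(1 - \frac{7 e^{t}}{11}\right)} is the standard form for the Geometric distribution.
Comparing with the known MGF formula identifies: Geometric(p=4/11), X = trial number of first success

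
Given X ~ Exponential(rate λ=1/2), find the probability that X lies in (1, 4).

P(1 < X < 4) = ∫_{1}^{4} f(x) dx
where f(x) = \frac{e^{- \frac{x}{2}}}{2}
= - \frac{1}{e^{2}} + e^{- \frac{1}{2}}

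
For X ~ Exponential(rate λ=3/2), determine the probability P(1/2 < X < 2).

P(1/2 < X < 2) = ∫_{1/2}^{2} f(x) dx
where f(x) = \frac{3 e^{- \frac{3 x}{2}}}{2}
= - \frac{1}{e^{3}} + e^{- \frac{3}{4}}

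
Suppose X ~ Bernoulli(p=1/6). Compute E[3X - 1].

For X ~ Bernoulli(p=1/6):
E[X] = \frac{1}{6}
E[3X - 1] = 3 × E[X] - 1 = - \frac{1}{2}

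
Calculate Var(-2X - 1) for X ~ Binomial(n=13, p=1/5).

For X ~ Binomial(n=13, p=1/5):
Var(X) = \frac{52}{25}
Var(-2X - 1) = (-2)² × Var(X) = 4 × \frac{52}{25} = \frac{208}{25}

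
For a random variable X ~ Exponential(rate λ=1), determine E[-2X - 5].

For X ~ Exponential(rate λ=1):
E[X] = 1
E[-2X - 5] = -2 × E[X] - 5 = -7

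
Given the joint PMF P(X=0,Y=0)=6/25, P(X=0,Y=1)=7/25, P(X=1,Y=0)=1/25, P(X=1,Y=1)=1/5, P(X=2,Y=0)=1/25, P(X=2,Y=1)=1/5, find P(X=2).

P(X=2) = P(X=2,Y=0) + P(X=2,Y=1)
= 1/25 + 1/5
= 6/25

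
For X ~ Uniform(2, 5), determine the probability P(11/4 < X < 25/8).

P(11/4 < X < 25/8) = ∫_{11/4}^{25/8} f(x) dx
where f(x) = \frac{1}{3}
= \frac{1}{8}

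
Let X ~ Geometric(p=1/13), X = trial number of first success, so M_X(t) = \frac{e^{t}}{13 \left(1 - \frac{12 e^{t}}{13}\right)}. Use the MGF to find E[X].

To find E[X], compute M^(1)(0):
M^(1)(t) = \frac{e^{t}}{13 \left(1 - \frac{12 e^{t}}{13}\right)} + \frac{12 e^{2 t}}{169 \left(1 - \frac{12 e^{t}}{13}\right)^{2}}
M^(1)(0) = 13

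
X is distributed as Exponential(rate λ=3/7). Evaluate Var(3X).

For X ~ Exponential(rate λ=3/7):
Var(X) = \frac{49}{9}
Var(3X) = (3)² × Var(X) = 9 × \frac{49}{9} = 49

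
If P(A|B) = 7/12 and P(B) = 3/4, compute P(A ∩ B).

By definition, P(A|B) = P(A ∩ B) / P(B)
So P(A ∩ B) = P(A|B) × P(B)
= 7/12 × 3/4
= 7/16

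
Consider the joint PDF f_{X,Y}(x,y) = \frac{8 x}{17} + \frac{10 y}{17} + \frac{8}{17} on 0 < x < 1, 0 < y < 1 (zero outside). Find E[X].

E[X] = ∫_0^1 ∫_0^1 x × f(x,y) dy dx
= ∫_0^1 ∫_0^1 x × (\frac{8 x}{17} + \frac{10 y}{17} + \frac{8}{17}) dy dx
= \frac{55}{102}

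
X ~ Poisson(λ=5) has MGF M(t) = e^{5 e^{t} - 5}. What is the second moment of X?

To find E[X^2], compute M^(2)(0):
M^(1)(t) = 5 e^{t} e^{5 e^{t} - 5}
M^(2)(t) = 25 e^{2 t} e^{5 e^{t} - 5} + 5 e^{t} e^{5 e^{t} - 5}
M^(2)(0) = 30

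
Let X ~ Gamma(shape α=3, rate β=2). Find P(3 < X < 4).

P(3 < X < 4) = ∫_{3}^{4} f(x) dx
where f(x) = 4 x^{2} e^{- 2 x}
= \frac{-41 + 25 e^{2}}{e^{8}}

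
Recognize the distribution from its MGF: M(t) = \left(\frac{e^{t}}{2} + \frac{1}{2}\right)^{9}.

The MGF M(t) = \left(\frac{e^{t}}{2} + \frac{1}{2}\right)^{9} is the standard form for the Binomial distribution.
Comparing with the known MGF formula identifies: Binomial(n=9, p=1/2)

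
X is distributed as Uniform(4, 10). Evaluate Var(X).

For X ~ Uniform(4, 10):
Var(X) = 3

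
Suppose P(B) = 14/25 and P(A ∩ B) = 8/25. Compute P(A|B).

P(A|B) = P(A ∩ B) / P(B)
= (8/25) / (14/25)
= 4/7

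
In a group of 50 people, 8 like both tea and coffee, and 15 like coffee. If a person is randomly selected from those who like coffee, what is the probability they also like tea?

P(A ∩ B) = 8/50 = 4/25
P(B) = 15/50 = 3/10
P(A|B) = P(A ∩ B) / P(B) = (4/25) / (3/10) = 8/15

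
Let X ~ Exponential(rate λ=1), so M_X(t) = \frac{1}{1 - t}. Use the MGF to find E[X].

To find E[X], compute M^(1)(0):
M^(1)(t) = \frac{1}{\left(1 - t\right)^{2}}
M^(1)(0) = 1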